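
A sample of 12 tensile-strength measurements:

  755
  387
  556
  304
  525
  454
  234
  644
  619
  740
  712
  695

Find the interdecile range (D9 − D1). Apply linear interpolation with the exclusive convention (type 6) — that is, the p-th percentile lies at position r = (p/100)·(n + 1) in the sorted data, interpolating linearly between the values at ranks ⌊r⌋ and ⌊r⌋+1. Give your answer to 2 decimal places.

495.50

Sorted: 234, 304, 387, 454, 525, 556, 619, 644, 695, 712, 740, 755.
n = 12.
P10: r = 1.3; ranks 1–2 are 234, 304; interpolating gives 255.
P90: r = 11.7; ranks 11–12 are 740, 755; interpolating gives 750.5.
Difference: 750.5 − 255 = 495.5.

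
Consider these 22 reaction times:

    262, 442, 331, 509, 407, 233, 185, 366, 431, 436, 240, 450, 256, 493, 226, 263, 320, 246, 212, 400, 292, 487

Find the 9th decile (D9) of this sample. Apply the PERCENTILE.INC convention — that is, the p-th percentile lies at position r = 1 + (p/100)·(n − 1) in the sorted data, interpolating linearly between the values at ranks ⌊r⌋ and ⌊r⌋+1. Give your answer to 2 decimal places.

Sorted: 185, 212, 226, 233, 240, 246, 256, 262, 263, 292, 320, 331, 366, 400, 407, 431, 436, 442, 450, 487, 493, 509.
n = 22.
r = 1 + (90/100)·(22 − 1) = 1 + 18.9 = 19.9.
Rank 19 is 450 and rank 20 is 487.
Interpolate: 450 + 0.9·(487 − 450) = 450 + 0.9·37 = 483.3.

483.30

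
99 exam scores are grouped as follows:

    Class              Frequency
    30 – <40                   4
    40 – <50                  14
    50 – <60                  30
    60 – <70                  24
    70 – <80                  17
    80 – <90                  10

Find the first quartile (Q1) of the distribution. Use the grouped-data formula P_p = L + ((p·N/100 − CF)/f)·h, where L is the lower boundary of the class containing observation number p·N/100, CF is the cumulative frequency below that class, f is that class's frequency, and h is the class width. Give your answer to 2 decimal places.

52.25

N = 99; target position k = 25/100 · 99 = 24.75.
Cumulative frequencies: 4, 18, 48, 72, 89, 99.
Observation 24.75 falls in the class 50 – <60.
L = 50, CF = 18, f = 30, h = 10.
P25 = 50 + ((24.75 − 18)/30)·10 = 50 + 2.25 = 52.25.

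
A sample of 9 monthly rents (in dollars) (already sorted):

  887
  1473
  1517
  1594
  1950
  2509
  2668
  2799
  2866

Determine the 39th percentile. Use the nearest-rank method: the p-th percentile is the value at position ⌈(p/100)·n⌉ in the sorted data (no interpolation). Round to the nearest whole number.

1594

n = 9.
Position = ⌈39/100 · 9⌉ = ⌈3.51⌉ = 4.
The value at rank 4 is 1594.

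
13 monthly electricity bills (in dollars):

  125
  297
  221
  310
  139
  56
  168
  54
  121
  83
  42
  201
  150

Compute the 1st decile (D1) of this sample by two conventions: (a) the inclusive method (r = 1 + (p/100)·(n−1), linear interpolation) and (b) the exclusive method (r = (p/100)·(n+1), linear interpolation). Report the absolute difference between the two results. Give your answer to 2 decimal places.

7.60

Sorted: 42, 54, 56, 83, 121, 125, 139, 150, 168, 201, 221, 297, 310.
n = 13.
(a) r = 2.2; between ranks 2 (54) and 3 (56): 54.4.
(b) r = 1.4; between ranks 1 (42) and 2 (54): 46.8.
|54.4 − 46.8| = 7.6.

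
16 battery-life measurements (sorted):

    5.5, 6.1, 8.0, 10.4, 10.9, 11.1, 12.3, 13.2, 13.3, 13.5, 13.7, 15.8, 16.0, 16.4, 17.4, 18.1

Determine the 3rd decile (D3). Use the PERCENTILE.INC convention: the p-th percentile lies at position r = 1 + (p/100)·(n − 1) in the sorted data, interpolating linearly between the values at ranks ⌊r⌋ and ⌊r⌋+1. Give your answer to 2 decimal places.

n = 16.
r = 1 + (30/100)·(16 − 1) = 1 + 4.5 = 5.5.
Rank 5 is 10.9 and rank 6 is 11.1.
Interpolate: 10.9 + 0.5·(11.1 − 10.9) = 10.9 + 0.5·0.2 = 11.

11.00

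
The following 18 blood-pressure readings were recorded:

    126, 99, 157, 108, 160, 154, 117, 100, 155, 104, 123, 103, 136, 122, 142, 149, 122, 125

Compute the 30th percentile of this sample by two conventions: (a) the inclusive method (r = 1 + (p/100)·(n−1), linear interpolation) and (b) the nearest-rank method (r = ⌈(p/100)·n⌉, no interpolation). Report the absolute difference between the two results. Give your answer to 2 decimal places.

Sorted: 99, 100, 103, 104, 108, 117, 122, 122, 123, 125, 126, 136, 142, 149, 154, 155, 157, 160.
n = 18.
(a) r = 6.1; between ranks 6 (117) and 7 (122): 117.5.
(b) the nearest-rank method: rank 6 → 117.
|117.5 − 117| = 0.5.

0.50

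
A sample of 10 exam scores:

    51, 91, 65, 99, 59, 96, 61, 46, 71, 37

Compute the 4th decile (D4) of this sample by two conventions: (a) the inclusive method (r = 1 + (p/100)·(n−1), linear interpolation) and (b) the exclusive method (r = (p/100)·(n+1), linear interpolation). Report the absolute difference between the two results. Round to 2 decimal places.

0.40

Sorted: 37, 46, 51, 59, 61, 65, 71, 91, 96, 99.
n = 10.
(a) r = 4.6; between ranks 4 (59) and 5 (61): 60.2.
(b) r = 4.4; between ranks 4 (59) and 5 (61): 59.8.
|60.2 − 59.8| = 0.4.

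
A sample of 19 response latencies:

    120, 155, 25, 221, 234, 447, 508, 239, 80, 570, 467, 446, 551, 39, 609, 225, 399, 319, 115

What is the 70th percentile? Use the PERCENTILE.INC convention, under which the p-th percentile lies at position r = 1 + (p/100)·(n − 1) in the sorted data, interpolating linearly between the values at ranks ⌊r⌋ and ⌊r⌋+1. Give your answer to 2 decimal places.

446.60

Sorted: 25, 39, 80, 115, 120, 155, 221, 225, 234, 239, 319, 399, 446, 447, 467, 508, 551, 570, 609.
n = 19.
r = 1 + (70/100)·(19 − 1) = 1 + 12.6 = 13.6.
Rank 13 is 446 and rank 14 is 447.
Interpolate: 446 + 0.6·(447 − 446) = 446 + 0.6·1 = 446.6.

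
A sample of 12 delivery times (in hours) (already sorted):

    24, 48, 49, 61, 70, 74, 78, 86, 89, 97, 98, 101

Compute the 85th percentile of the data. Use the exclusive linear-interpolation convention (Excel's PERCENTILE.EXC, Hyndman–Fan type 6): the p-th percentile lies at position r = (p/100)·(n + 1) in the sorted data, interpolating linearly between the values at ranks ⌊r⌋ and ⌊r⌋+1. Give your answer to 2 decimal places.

98.15

n = 12.
r = (85/100)·(12 + 1) = 11.05.
Rank 11 is 98 and rank 12 is 101.
Interpolate: 98 + 0.05·(101 − 98) = 98 + 0.05·3 = 98.15.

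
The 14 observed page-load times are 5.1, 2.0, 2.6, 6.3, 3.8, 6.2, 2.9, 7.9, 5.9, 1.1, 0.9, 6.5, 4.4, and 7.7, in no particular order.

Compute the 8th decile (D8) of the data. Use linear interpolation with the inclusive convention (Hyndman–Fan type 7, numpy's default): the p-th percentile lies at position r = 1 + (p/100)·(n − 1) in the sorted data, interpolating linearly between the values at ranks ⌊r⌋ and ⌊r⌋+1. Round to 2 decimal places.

Sorted: 0.9, 1.1, 2.0, 2.6, 2.9, 3.8, 4.4, 5.1, 5.9, 6.2, 6.3, 6.5, 7.7, 7.9.
n = 14.
r = 1 + (80/100)·(14 − 1) = 1 + 10.4 = 11.4.
Rank 11 is 6.3 and rank 12 is 6.5.
Interpolate: 6.3 + 0.4·(6.5 − 6.3) = 6.3 + 0.4·0.2 = 6.38.

6.38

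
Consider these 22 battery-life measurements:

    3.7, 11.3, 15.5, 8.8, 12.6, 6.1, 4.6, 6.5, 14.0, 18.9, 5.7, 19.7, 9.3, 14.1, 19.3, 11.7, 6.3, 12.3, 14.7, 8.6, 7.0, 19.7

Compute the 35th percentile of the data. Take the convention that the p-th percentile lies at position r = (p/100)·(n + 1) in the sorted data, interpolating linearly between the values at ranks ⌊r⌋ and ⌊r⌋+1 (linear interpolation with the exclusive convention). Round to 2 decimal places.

8.61

Sorted: 3.7, 4.6, 5.7, 6.1, 6.3, 6.5, 7.0, 8.6, 8.8, 9.3, 11.3, 11.7, 12.3, 12.6, 14.0, 14.1, 14.7, 15.5, 18.9, 19.3, 19.7, 19.7.
n = 22.
r = (35/100)·(22 + 1) = 8.05.
Rank 8 is 8.6 and rank 9 is 8.8.
Interpolate: 8.6 + 0.05·(8.8 − 8.6) = 8.6 + 0.05·0.2 = 8.61.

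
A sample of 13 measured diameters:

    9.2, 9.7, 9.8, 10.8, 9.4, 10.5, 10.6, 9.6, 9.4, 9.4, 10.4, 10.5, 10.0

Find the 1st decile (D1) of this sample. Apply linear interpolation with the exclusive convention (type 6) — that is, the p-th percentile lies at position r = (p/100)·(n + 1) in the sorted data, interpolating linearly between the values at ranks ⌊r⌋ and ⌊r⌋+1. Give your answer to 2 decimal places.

9.28

Sorted: 9.2, 9.4, 9.4, 9.4, 9.6, 9.7, 9.8, 10.0, 10.4, 10.5, 10.5, 10.6, 10.8.
n = 13.
r = (10/100)·(13 + 1) = 1.4.
Rank 1 is 9.2 and rank 2 is 9.4.
Interpolate: 9.2 + 0.4·(9.4 − 9.2) = 9.2 + 0.4·0.2 = 9.28.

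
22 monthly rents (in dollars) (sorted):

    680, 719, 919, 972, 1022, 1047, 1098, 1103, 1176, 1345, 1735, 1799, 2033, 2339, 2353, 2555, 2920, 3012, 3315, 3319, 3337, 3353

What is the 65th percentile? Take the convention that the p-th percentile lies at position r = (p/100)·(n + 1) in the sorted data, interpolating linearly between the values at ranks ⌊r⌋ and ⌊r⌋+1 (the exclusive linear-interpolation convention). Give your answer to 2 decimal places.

n = 22.
r = (65/100)·(22 + 1) = 14.95.
Rank 14 is 2339 and rank 15 is 2353.
Interpolate: 2339 + 0.95·(2353 − 2339) = 2339 + 0.95·14 = 2352.3.

2352.30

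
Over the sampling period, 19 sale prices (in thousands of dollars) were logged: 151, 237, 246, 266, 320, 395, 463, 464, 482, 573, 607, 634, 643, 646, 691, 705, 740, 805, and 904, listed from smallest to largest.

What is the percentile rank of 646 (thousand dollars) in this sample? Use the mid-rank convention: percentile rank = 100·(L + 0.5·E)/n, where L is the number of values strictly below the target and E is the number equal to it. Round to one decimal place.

71.1

Count below 646: L = 13; count equal: E = 1; n = 19.
Percentile rank = 100·(13 + 0.5·1)/19 = 100·13.5/19 = 71.05.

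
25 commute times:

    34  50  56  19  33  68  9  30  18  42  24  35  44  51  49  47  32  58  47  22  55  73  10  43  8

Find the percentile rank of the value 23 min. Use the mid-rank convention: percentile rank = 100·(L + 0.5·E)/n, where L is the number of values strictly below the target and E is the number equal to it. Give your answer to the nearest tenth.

Sorted: 8, 9, 10, 18, 19, 22, 24, 30, 32, 33, 34, 35, 42, 43, 44, 47, 47, 49, 50, 51, 55, 56, 58, 68, 73.
Count below 23: L = 6; count equal: E = 0; n = 25.
Percentile rank = 100·(6 + 0.5·0)/25 = 100·6/25 = 24.

24.0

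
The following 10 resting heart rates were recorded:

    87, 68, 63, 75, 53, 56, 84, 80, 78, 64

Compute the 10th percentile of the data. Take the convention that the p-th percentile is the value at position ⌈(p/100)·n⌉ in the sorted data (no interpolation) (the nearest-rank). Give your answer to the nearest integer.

Sorted: 53, 56, 63, 64, 68, 75, 78, 80, 84, 87.
n = 10.
Position = ⌈10/100 · 10⌉ = ⌈1⌉ = 1.
The value at rank 1 is 53.

53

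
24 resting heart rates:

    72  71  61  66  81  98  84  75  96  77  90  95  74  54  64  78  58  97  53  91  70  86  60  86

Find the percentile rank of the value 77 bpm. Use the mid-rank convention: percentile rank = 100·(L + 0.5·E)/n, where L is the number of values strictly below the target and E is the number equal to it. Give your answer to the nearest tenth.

52.1

Sorted: 53, 54, 58, 60, 61, 64, 66, 70, 71, 72, 74, 75, 77, 78, 81, 84, 86, 86, 90, 91, 95, 96, 97, 98.
Count below 77: L = 12; count equal: E = 1; n = 24.
Percentile rank = 100·(12 + 0.5·1)/24 = 100·12.5/24 = 52.08.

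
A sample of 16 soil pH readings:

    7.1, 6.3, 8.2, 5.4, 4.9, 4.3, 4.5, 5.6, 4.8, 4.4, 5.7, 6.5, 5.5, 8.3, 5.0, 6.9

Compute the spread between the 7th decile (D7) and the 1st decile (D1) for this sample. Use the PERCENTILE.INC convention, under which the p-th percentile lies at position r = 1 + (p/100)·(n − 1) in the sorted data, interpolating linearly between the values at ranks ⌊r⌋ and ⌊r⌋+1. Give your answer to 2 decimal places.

1.95

Sorted: 4.3, 4.4, 4.5, 4.8, 4.9, 5.0, 5.4, 5.5, 5.6, 5.7, 6.3, 6.5, 6.9, 7.1, 8.2, 8.3.
n = 16.
P10: r = 2.5; ranks 2–3 are 4.4, 4.5; interpolating gives 4.45.
P70: r = 11.5; ranks 11–12 are 6.3, 6.5; interpolating gives 6.4.
Difference: 6.4 − 4.45 = 1.95.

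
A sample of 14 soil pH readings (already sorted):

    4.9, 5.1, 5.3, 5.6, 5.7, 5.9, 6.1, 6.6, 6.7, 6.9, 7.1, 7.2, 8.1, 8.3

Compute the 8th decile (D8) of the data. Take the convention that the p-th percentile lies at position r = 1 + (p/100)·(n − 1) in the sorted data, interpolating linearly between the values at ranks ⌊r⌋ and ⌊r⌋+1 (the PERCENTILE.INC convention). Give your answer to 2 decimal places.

7.14

n = 14.
r = 1 + (80/100)·(14 − 1) = 1 + 10.4 = 11.4.
Rank 11 is 7.1 and rank 12 is 7.2.
Interpolate: 7.1 + 0.4·(7.2 − 7.1) = 7.1 + 0.4·0.1 = 7.14.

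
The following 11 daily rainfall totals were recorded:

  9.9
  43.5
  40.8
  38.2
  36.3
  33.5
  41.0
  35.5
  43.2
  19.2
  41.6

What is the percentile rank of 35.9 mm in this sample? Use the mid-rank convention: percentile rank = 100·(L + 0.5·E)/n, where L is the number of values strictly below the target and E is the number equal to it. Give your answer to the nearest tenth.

36.4

Sorted: 9.9, 19.2, 33.5, 35.5, 36.3, 38.2, 40.8, 41.0, 41.6, 43.2, 43.5.
Count below 35.9: L = 4; count equal: E = 0; n = 11.
Percentile rank = 100·(4 + 0.5·0)/11 = 100·4/11 = 36.36.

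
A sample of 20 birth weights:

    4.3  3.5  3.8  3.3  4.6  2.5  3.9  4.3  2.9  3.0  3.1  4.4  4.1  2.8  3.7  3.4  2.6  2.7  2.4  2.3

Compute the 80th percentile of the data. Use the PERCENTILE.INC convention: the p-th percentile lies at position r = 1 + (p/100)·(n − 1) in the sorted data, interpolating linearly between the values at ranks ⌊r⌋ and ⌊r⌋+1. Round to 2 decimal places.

Sorted: 2.3, 2.4, 2.5, 2.6, 2.7, 2.8, 2.9, 3.0, 3.1, 3.3, 3.4, 3.5, 3.7, 3.8, 3.9, 4.1, 4.3, 4.3, 4.4, 4.6.
n = 20.
r = 1 + (80/100)·(20 − 1) = 1 + 15.2 = 16.2.
Rank 16 is 4.1 and rank 17 is 4.3.
Interpolate: 4.1 + 0.2·(4.3 − 4.1) = 4.1 + 0.2·0.2 = 4.14.

4.14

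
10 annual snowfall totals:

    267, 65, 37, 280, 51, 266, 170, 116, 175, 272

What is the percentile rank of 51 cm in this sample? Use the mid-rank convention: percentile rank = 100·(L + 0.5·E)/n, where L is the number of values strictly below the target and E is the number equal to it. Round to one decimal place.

15.0

Sorted: 37, 51, 65, 116, 170, 175, 266, 267, 272, 280.
Count below 51: L = 1; count equal: E = 1; n = 10.
Percentile rank = 100·(1 + 0.5·1)/10 = 100·1.5/10 = 15.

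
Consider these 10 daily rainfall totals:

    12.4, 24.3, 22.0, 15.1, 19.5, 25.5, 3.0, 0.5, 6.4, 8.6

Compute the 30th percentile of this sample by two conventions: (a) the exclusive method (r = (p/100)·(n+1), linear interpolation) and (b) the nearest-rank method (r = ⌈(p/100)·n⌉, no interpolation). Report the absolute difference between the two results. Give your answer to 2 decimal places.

0.66

Sorted: 0.5, 3.0, 6.4, 8.6, 12.4, 15.1, 19.5, 22.0, 24.3, 25.5.
n = 10.
(a) r = 3.3; between ranks 3 (6.4) and 4 (8.6): 7.06.
(b) the nearest-rank method: rank 3 → 6.4.
|7.06 − 6.4| = 0.66.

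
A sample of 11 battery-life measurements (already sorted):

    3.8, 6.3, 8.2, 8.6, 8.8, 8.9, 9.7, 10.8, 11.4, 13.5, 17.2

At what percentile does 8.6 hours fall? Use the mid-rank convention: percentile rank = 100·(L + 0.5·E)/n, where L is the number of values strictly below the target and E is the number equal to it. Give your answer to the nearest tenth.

31.8

Count below 8.6: L = 3; count equal: E = 1; n = 11.
Percentile rank = 100·(3 + 0.5·1)/11 = 100·3.5/11 = 31.82.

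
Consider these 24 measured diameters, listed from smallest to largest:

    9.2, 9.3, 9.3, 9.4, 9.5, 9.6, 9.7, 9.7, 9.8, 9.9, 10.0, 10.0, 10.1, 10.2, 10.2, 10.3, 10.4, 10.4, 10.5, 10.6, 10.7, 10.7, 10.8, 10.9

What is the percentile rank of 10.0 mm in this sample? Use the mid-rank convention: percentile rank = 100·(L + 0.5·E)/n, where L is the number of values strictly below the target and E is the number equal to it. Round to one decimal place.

Count below 10.0: L = 10; count equal: E = 2; n = 24.
Percentile rank = 100·(10 + 0.5·2)/24 = 100·11/24 = 45.83.

45.8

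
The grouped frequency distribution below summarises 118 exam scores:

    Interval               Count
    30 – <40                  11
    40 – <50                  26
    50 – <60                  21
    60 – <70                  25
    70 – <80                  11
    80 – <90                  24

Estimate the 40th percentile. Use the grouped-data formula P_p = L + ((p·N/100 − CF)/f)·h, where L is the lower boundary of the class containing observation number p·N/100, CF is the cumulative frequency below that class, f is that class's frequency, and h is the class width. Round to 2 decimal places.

N = 118; target position k = 40/100 · 118 = 47.2.
Cumulative frequencies: 11, 37, 58, 83, 94, 118.
Observation 47.2 falls in the class 50 – <60.
L = 50, CF = 37, f = 21, h = 10.
P40 = 50 + ((47.2 − 37)/21)·10 = 50 + 4.85714 = 54.8571.

54.86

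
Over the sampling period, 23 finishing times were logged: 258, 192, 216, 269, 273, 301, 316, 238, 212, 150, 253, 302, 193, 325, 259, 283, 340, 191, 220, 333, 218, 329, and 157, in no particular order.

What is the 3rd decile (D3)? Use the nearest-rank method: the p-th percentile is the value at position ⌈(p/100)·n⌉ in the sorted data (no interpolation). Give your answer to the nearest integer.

Sorted: 150, 157, 191, 192, 193, 212, 216, 218, 220, 238, 253, 258, 259, 269, 273, 283, 301, 302, 316, 325, 329, 333, 340.
n = 23.
Position = ⌈30/100 · 23⌉ = ⌈6.9⌉ = 7.
The value at rank 7 is 216.

216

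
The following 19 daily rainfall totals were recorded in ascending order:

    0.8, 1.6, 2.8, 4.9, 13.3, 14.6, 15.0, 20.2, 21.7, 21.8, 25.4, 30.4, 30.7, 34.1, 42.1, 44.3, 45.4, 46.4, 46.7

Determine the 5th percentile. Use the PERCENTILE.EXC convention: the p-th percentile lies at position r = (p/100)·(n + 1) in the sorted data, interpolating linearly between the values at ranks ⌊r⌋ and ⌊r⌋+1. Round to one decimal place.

n = 19.
r = (5/100)·(19 + 1) = 1.
r is an integer, so P5 is the value at rank 1: 0.8.

0.8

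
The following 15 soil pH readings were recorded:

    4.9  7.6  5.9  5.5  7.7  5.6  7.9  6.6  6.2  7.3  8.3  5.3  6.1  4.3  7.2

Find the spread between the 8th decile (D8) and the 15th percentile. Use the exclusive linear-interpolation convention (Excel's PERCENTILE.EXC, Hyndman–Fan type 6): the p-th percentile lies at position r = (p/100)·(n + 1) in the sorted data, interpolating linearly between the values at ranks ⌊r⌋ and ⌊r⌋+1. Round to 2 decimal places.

2.62

Sorted: 4.3, 4.9, 5.3, 5.5, 5.6, 5.9, 6.1, 6.2, 6.6, 7.2, 7.3, 7.6, 7.7, 7.9, 8.3.
n = 15.
P15: r = 2.4; ranks 2–3 are 4.9, 5.3; interpolating gives 5.06.
P80: r = 12.8; ranks 12–13 are 7.6, 7.7; interpolating gives 7.68.
Difference: 7.68 − 5.06 = 2.62.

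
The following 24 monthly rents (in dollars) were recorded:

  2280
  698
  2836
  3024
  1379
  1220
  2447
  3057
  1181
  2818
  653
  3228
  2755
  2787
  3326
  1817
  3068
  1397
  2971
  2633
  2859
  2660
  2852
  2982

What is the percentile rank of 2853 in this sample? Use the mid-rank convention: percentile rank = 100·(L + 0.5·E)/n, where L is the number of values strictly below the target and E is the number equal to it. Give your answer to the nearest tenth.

Sorted: 653, 698, 1181, 1220, 1379, 1397, 1817, 2280, 2447, 2633, 2660, 2755, 2787, 2818, 2836, 2852, 2859, 2971, 2982, 3024, 3057, 3068, 3228, 3326.
Count below 2853: L = 16; count equal: E = 0; n = 24.
Percentile rank = 100·(16 + 0.5·0)/24 = 100·16/24 = 66.67.

66.7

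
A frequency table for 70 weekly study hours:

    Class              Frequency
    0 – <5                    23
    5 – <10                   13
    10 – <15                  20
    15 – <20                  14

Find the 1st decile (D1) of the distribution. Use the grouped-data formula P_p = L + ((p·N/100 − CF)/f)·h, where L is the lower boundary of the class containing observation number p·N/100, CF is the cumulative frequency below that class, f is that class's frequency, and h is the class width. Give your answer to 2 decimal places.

1.52

N = 70; target position k = 10/100 · 70 = 7.
Cumulative frequencies: 23, 36, 56, 70.
Observation 7 falls in the class 0 – <5.
L = 0, CF = 0, f = 23, h = 5.
P10 = 0 + ((7 − 0)/23)·5 = 0 + 1.52174 = 1.52174.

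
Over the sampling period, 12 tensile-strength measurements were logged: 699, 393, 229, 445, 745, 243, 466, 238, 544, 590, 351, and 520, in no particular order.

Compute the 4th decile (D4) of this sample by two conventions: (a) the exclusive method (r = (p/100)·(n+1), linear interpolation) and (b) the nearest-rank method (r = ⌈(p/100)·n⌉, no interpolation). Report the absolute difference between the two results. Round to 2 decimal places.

Sorted: 229, 238, 243, 351, 393, 445, 466, 520, 544, 590, 699, 745.
n = 12.
(a) r = 5.2; between ranks 5 (393) and 6 (445): 403.4.
(b) the nearest-rank method: rank 5 → 393.
|403.4 − 393| = 10.4.

10.40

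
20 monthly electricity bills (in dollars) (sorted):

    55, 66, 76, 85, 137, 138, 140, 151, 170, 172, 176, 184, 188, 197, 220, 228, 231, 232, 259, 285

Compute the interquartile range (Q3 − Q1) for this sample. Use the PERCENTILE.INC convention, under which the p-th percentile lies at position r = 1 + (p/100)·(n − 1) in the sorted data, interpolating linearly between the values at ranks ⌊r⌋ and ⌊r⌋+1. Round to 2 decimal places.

84.25

n = 20.
P25: r = 5.75; ranks 5–6 are 137, 138; interpolating gives 137.75.
P75: r = 15.25; ranks 15–16 are 220, 228; interpolating gives 222.
Difference: 222 − 137.75 = 84.25.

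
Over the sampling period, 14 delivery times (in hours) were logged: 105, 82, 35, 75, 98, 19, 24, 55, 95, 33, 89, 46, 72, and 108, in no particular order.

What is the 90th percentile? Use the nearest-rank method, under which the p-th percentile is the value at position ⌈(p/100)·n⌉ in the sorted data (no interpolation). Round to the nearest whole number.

105

Sorted: 19, 24, 33, 35, 46, 55, 72, 75, 82, 89, 95, 98, 105, 108.
n = 14.
Position = ⌈90/100 · 14⌉ = ⌈12.6⌉ = 13.
The value at rank 13 is 105.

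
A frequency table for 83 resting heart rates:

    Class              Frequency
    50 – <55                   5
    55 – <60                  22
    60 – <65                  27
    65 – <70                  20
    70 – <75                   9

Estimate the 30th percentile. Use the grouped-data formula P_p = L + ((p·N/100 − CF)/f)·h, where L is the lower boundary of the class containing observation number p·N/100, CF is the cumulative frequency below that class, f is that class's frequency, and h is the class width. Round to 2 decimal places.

59.52

N = 83; target position k = 30/100 · 83 = 24.9.
Cumulative frequencies: 5, 27, 54, 74, 83.
Observation 24.9 falls in the class 55 – <60.
L = 55, CF = 5, f = 22, h = 5.
P30 = 55 + ((24.9 − 5)/22)·5 = 55 + 4.52273 = 59.5227.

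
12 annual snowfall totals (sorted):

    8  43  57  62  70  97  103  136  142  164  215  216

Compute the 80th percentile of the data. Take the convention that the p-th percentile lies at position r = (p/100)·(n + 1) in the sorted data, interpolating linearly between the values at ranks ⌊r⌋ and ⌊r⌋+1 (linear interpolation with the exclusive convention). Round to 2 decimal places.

184.40

n = 12.
r = (80/100)·(12 + 1) = 10.4.
Rank 10 is 164 and rank 11 is 215.
Interpolate: 164 + 0.4·(215 − 164) = 164 + 0.4·51 = 184.4.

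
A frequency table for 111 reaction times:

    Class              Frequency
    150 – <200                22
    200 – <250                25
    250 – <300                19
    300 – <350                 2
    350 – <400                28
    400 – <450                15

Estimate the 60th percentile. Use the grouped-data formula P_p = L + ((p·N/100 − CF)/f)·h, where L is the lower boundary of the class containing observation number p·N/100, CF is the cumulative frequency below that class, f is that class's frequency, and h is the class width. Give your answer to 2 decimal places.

N = 111; target position k = 60/100 · 111 = 66.6.
Cumulative frequencies: 22, 47, 66, 68, 96, 111.
Observation 66.6 falls in the class 300 – <350.
L = 300, CF = 66, f = 2, h = 50.
P60 = 300 + ((66.6 − 66)/2)·50 = 300 + 15 = 315.

315.00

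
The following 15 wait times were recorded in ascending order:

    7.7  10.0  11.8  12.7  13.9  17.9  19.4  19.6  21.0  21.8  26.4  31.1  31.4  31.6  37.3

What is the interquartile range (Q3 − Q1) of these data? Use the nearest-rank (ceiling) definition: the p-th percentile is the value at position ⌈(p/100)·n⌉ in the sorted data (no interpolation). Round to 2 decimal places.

n = 15.
P25: rank ⌈25/100·15⌉ = 4 → 12.7.
P75: rank ⌈75/100·15⌉ = 12 → 31.1.
Difference: 31.1 − 12.7 = 18.4.

18.40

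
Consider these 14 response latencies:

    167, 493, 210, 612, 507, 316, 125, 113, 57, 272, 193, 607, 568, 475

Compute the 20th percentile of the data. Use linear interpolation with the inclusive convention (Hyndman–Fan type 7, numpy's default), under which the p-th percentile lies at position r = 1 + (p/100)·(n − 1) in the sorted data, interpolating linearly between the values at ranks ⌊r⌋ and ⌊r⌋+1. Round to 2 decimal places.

150.20

Sorted: 57, 113, 125, 167, 193, 210, 272, 316, 475, 493, 507, 568, 607, 612.
n = 14.
r = 1 + (20/100)·(14 − 1) = 1 + 2.6 = 3.6.
Rank 3 is 125 and rank 4 is 167.
Interpolate: 125 + 0.6·(167 − 125) = 125 + 0.6·42 = 150.2.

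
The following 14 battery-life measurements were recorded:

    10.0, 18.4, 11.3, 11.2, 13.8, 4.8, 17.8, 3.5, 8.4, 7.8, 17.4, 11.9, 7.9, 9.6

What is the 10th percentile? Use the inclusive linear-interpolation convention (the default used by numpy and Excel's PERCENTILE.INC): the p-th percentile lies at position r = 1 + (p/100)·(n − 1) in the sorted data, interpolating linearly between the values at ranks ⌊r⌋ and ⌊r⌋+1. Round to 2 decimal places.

5.70

Sorted: 3.5, 4.8, 7.8, 7.9, 8.4, 9.6, 10.0, 11.2, 11.3, 11.9, 13.8, 17.4, 17.8, 18.4.
n = 14.
r = 1 + (10/100)·(14 − 1) = 1 + 1.3 = 2.3.
Rank 2 is 4.8 and rank 3 is 7.8.
Interpolate: 4.8 + 0.3·(7.8 − 4.8) = 4.8 + 0.3·3 = 5.7.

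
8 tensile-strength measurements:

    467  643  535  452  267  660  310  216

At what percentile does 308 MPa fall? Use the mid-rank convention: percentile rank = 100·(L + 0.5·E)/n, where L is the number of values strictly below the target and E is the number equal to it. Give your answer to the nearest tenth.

Sorted: 216, 267, 310, 452, 467, 535, 643, 660.
Count below 308: L = 2; count equal: E = 0; n = 8.
Percentile rank = 100·(2 + 0.5·0)/8 = 100·2/8 = 25.

25.0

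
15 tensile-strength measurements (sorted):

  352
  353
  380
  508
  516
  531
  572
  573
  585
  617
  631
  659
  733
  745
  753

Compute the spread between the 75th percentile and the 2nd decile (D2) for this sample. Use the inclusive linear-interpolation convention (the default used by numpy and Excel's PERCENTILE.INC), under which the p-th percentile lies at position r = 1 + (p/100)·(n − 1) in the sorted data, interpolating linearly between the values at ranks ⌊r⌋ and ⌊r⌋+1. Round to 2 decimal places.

162.60

n = 15.
P20: r = 3.8; ranks 3–4 are 380, 508; interpolating gives 482.4.
P75: r = 11.5; ranks 11–12 are 631, 659; interpolating gives 645.
Difference: 645 − 482.4 = 162.6.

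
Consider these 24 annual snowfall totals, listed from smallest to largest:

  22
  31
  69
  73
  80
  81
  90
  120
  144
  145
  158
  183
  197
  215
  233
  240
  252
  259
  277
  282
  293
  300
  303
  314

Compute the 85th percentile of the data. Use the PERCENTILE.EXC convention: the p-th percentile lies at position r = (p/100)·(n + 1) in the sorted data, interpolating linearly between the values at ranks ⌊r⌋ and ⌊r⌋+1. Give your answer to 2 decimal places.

n = 24.
r = (85/100)·(24 + 1) = 21.25.
Rank 21 is 293 and rank 22 is 300.
Interpolate: 293 + 0.25·(300 − 293) = 293 + 0.25·7 = 294.75.

294.75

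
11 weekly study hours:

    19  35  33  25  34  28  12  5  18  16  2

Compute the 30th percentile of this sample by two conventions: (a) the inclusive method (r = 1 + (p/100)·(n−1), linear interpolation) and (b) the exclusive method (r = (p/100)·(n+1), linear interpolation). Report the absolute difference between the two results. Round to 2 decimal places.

1.60

Sorted: 2, 5, 12, 16, 18, 19, 25, 28, 33, 34, 35.
n = 11.
(a) r = 4 → value at rank 4 = 16.
(b) r = 3.6; between ranks 3 (12) and 4 (16): 14.4.
|16 − 14.4| = 1.6.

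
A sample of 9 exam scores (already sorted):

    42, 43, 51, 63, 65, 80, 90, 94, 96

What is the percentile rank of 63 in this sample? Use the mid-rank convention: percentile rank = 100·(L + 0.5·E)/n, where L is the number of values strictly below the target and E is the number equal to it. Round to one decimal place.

38.9

Count below 63: L = 3; count equal: E = 1; n = 9.
Percentile rank = 100·(3 + 0.5·1)/9 = 100·3.5/9 = 38.89.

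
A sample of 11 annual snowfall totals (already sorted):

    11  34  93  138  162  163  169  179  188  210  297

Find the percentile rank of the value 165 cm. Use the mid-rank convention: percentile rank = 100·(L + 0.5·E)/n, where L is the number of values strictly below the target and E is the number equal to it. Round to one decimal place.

54.5

Count below 165: L = 6; count equal: E = 0; n = 11.
Percentile rank = 100·(6 + 0.5·0)/11 = 100·6/11 = 54.55.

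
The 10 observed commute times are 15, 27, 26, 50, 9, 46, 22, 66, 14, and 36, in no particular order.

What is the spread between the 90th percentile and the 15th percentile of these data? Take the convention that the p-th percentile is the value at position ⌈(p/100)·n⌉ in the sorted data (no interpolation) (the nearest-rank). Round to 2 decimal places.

36.00

Sorted: 9, 14, 15, 22, 26, 27, 36, 46, 50, 66.
n = 10.
P15: rank ⌈15/100·10⌉ = 2 → 14.
P90: rank ⌈90/100·10⌉ = 9 → 50.
Difference: 50 − 14 = 36.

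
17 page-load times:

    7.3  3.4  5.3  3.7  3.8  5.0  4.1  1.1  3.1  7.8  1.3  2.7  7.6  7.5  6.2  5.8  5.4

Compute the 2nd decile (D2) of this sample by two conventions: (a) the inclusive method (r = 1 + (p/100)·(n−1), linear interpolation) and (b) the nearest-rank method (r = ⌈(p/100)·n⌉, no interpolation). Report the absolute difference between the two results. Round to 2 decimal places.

0.06

Sorted: 1.1, 1.3, 2.7, 3.1, 3.4, 3.7, 3.8, 4.1, 5.0, 5.3, 5.4, 5.8, 6.2, 7.3, 7.5, 7.6, 7.8.
n = 17.
(a) r = 4.2; between ranks 4 (3.1) and 5 (3.4): 3.16.
(b) the nearest-rank method: rank 4 → 3.1.
|3.16 − 3.1| = 0.06.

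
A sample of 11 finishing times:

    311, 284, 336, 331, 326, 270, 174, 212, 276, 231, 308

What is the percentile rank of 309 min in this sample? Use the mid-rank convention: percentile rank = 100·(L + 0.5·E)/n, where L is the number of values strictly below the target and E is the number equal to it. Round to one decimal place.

Sorted: 174, 212, 231, 270, 276, 284, 308, 311, 326, 331, 336.
Count below 309: L = 7; count equal: E = 0; n = 11.
Percentile rank = 100·(7 + 0.5·0)/11 = 100·7/11 = 63.64.

63.6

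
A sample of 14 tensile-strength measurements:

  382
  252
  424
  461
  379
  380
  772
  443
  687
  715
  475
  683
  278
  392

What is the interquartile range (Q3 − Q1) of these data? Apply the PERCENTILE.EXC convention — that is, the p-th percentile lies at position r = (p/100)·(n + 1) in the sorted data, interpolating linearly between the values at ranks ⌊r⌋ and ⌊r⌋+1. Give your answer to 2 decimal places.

Sorted: 252, 278, 379, 380, 382, 392, 424, 443, 461, 475, 683, 687, 715, 772.
n = 14.
P25: r = 3.75; ranks 3–4 are 379, 380; interpolating gives 379.75.
P75: r = 11.25; ranks 11–12 are 683, 687; interpolating gives 684.
Difference: 684 − 379.75 = 304.25.

304.25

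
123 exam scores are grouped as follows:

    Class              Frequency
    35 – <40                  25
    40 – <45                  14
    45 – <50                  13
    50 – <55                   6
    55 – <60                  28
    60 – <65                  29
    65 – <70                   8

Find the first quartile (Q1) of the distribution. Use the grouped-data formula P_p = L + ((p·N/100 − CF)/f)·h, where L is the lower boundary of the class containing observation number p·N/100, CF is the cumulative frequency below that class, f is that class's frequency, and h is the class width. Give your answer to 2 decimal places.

42.05

N = 123; target position k = 25/100 · 123 = 30.75.
Cumulative frequencies: 25, 39, 52, 58, 86, 115, 123.
Observation 30.75 falls in the class 40 – <45.
L = 40, CF = 25, f = 14, h = 5.
P25 = 40 + ((30.75 − 25)/14)·5 = 40 + 2.05357 = 42.0536.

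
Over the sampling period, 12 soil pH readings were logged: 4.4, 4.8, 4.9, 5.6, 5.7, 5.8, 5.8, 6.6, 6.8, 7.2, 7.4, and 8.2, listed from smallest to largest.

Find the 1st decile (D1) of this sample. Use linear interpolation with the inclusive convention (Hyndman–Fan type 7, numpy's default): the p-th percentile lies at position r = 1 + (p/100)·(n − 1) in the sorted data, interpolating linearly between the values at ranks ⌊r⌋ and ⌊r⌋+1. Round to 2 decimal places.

n = 12.
r = 1 + (10/100)·(12 − 1) = 1 + 1.1 = 2.1.
Rank 2 is 4.8 and rank 3 is 4.9.
Interpolate: 4.8 + 0.1·(4.9 − 4.8) = 4.8 + 0.1·0.1 = 4.81.

4.81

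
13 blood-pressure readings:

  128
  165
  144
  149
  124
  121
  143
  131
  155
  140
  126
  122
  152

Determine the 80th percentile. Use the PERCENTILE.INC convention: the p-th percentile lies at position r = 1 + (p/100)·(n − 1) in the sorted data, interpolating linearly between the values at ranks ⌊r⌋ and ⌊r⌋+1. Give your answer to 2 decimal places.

Sorted: 121, 122, 124, 126, 128, 131, 140, 143, 144, 149, 152, 155, 165.
n = 13.
r = 1 + (80/100)·(13 − 1) = 1 + 9.6 = 10.6.
Rank 10 is 149 and rank 11 is 152.
Interpolate: 149 + 0.6·(152 − 149) = 149 + 0.6·3 = 150.8.

150.80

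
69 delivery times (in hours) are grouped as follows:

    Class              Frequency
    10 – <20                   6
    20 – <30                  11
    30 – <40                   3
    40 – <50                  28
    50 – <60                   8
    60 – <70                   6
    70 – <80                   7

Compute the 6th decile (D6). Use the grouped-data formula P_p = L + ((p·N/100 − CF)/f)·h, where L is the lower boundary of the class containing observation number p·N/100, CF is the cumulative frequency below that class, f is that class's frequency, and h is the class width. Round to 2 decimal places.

N = 69; target position k = 60/100 · 69 = 41.4.
Cumulative frequencies: 6, 17, 20, 48, 56, 62, 69.
Observation 41.4 falls in the class 40 – <50.
L = 40, CF = 20, f = 28, h = 10.
P60 = 40 + ((41.4 − 20)/28)·10 = 40 + 7.64286 = 47.6429.

47.64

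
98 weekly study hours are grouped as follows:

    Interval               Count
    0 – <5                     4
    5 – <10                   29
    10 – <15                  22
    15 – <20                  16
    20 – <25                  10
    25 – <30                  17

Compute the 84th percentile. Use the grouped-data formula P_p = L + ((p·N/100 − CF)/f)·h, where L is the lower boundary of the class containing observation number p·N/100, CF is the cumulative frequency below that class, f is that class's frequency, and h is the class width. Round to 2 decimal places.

25.39

N = 98; target position k = 84/100 · 98 = 82.32.
Cumulative frequencies: 4, 33, 55, 71, 81, 98.
Observation 82.32 falls in the class 25 – <30.
L = 25, CF = 81, f = 17, h = 5.
P84 = 25 + ((82.32 − 81)/17)·5 = 25 + 0.388235 = 25.3882.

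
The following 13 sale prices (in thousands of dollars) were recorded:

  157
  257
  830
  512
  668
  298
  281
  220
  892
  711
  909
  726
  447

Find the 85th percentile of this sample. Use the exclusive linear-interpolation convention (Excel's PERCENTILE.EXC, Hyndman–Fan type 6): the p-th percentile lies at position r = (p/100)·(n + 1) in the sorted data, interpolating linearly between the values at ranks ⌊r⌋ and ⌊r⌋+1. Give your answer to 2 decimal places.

885.80

Sorted: 157, 220, 257, 281, 298, 447, 512, 668, 711, 726, 830, 892, 909.
n = 13.
r = (85/100)·(13 + 1) = 11.9.
Rank 11 is 830 and rank 12 is 892.
Interpolate: 830 + 0.9·(892 − 830) = 830 + 0.9·62 = 885.8.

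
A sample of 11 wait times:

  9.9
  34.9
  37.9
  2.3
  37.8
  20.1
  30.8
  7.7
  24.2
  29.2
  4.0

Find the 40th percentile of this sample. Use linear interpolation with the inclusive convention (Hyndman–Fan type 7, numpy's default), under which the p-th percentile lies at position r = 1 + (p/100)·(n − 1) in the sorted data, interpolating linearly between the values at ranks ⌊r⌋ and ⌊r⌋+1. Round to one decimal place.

20.1

Sorted: 2.3, 4.0, 7.7, 9.9, 20.1, 24.2, 29.2, 30.8, 34.9, 37.8, 37.9.
n = 11.
r = 1 + (40/100)·(11 − 1) = 1 + 4 = 5.
r is an integer, so P40 is the value at rank 5: 20.1.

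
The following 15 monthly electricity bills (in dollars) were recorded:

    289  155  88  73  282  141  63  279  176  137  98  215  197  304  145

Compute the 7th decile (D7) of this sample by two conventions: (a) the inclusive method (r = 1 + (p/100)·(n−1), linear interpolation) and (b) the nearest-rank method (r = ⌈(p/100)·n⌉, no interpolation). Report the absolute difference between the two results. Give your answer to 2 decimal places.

3.60

Sorted: 63, 73, 88, 98, 137, 141, 145, 155, 176, 197, 215, 279, 282, 289, 304.
n = 15.
(a) r = 10.8; between ranks 10 (197) and 11 (215): 211.4.
(b) the nearest-rank method: rank 11 → 215.
|211.4 − 215| = 3.6.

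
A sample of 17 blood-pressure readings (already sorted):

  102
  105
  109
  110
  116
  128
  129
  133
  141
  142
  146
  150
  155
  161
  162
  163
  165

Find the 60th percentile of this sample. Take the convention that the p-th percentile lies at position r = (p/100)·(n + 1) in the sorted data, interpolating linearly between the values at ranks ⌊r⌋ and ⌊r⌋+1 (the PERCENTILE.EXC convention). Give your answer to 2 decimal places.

n = 17.
r = (60/100)·(17 + 1) = 10.8.
Rank 10 is 142 and rank 11 is 146.
Interpolate: 142 + 0.8·(146 − 142) = 142 + 0.8·4 = 145.2.

145.20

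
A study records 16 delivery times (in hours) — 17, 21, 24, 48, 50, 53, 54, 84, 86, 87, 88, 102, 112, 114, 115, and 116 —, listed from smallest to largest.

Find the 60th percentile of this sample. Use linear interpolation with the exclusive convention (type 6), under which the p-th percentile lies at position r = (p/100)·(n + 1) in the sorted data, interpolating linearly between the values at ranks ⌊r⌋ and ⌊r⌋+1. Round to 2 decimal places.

87.20

n = 16.
r = (60/100)·(16 + 1) = 10.2.
Rank 10 is 87 and rank 11 is 88.
Interpolate: 87 + 0.2·(88 − 87) = 87 + 0.2·1 = 87.2.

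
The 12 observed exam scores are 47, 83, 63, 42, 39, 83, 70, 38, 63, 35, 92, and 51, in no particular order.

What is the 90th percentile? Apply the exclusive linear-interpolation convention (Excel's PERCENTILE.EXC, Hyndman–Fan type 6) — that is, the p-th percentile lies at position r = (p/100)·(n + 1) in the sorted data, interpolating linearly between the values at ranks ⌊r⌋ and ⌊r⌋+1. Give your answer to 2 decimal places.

Sorted: 35, 38, 39, 42, 47, 51, 63, 63, 70, 83, 83, 92.
n = 12.
r = (90/100)·(12 + 1) = 11.7.
Rank 11 is 83 and rank 12 is 92.
Interpolate: 83 + 0.7·(92 − 83) = 83 + 0.7·9 = 89.3.

89.30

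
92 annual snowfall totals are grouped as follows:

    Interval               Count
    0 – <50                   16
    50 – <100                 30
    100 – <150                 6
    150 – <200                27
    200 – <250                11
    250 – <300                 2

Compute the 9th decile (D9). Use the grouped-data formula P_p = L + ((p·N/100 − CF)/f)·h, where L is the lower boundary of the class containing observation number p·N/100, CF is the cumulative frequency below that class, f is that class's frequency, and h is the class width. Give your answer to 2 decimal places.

217.27

N = 92; target position k = 90/100 · 92 = 82.8.
Cumulative frequencies: 16, 46, 52, 79, 90, 92.
Observation 82.8 falls in the class 200 – <250.
L = 200, CF = 79, f = 11, h = 50.
P90 = 200 + ((82.8 − 79)/11)·50 = 200 + 17.2727 = 217.273.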